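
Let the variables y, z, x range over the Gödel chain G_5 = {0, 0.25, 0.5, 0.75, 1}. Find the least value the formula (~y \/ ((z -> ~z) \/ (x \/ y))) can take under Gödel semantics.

0.25

The minimum is attained at y = 0.25, z = 0.25, x = 0:
  ~y: Gödel ¬ of 0.25 = 0 (operand ≠ 0)
  ~z: Gödel ¬ of 0.25 = 0 (operand ≠ 0)
  (z -> ~z): 0.25 > 0, so result = 0
  (x \/ y) = max(0, 0.25) = 0.25
  ((z -> ~z) \/ (x \/ y)) = max(0, 0.25) = 0.25
  (~y \/ ((z -> ~z) \/ (x \/ y))) = max(0, 0.25) = 0.25
Checking all 125 assignments confirms none give a value below 0.25.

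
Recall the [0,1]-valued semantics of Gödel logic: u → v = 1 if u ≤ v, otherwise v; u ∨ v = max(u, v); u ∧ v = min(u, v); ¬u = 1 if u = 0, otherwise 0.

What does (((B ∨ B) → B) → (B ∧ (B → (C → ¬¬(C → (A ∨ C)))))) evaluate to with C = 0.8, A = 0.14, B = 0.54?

(B ∨ B) = max(0.54, 0.54) = 0.54
((B ∨ B) → B): 0.54 ≤ 0.54, so result = 1
(A ∨ C) = max(0.14, 0.8) = 0.8
(C → (A ∨ C)): 0.8 ≤ 0.8, so result = 1
¬(C → (A ∨ C)): Gödel ¬ of 1 = 0 (operand ≠ 0)
¬¬(C → (A ∨ C)): Gödel ¬ of 0 = 1 (operand is 0)
(C → ¬¬(C → (A ∨ C))): 0.8 ≤ 1, so result = 1
(B → (C → ¬¬(C → (A ∨ C)))): 0.54 ≤ 1, so result = 1
(B ∧ (B → (C → ¬¬(C → (A ∨ C))))) = min(0.54, 1) = 0.54
(((B ∨ B) → B) → (B ∧ (B → (C → ¬¬(C → (A ∨ C)))))): 1 > 0.54, so result = 0.54

0.54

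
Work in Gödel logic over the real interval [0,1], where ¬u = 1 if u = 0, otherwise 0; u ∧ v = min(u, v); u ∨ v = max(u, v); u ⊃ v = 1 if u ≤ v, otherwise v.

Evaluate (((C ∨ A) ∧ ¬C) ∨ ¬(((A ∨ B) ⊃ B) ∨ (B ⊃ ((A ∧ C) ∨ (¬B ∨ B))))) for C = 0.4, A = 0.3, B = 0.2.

0.00

(C ∨ A) = max(0.4, 0.3) = 0.4
¬C: Gödel ¬ of 0.4 = 0 (operand ≠ 0)
((C ∨ A) ∧ ¬C) = min(0.4, 0) = 0
(A ∨ B) = max(0.3, 0.2) = 0.3
((A ∨ B) ⊃ B): 0.3 > 0.2, so result = 0.2
(A ∧ C) = min(0.3, 0.4) = 0.3
¬B: Gödel ¬ of 0.2 = 0 (operand ≠ 0)
(¬B ∨ B) = max(0, 0.2) = 0.2
((A ∧ C) ∨ (¬B ∨ B)) = max(0.3, 0.2) = 0.3
(B ⊃ ((A ∧ C) ∨ (¬B ∨ B))): 0.2 ≤ 0.3, so result = 1
(((A ∨ B) ⊃ B) ∨ (B ⊃ ((A ∧ C) ∨ (¬B ∨ B)))) = max(0.2, 1) = 1
¬(((A ∨ B) ⊃ B) ∨ (B ⊃ ((A ∧ C) ∨ (¬B ∨ B)))): Gödel ¬ of 1 = 0 (operand ≠ 0)
(((C ∨ A) ∧ ¬C) ∨ ¬(((A ∨ B) ⊃ B) ∨ (B ⊃ ((A ∧ C) ∨ (¬B ∨ B))))) = max(0, 0) = 0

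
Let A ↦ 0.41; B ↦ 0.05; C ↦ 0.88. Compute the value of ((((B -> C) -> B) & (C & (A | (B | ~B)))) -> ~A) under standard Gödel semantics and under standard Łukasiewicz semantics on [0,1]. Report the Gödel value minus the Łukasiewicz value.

-1.00

Gödel evaluation:
  (B -> C): 0.05 ≤ 0.88, so result = 1
  ((B -> C) -> B): 1 > 0.05, so result = 0.05
  ~B: Gödel ¬ of 0.05 = 0 (operand ≠ 0)
  (B | ~B) = max(0.05, 0) = 0.05
  (A | (B | ~B)) = max(0.41, 0.05) = 0.41
  (C & (A | (B | ~B))) = min(0.88, 0.41) = 0.41
  (((B -> C) -> B) & (C & (A | (B | ~B)))) = min(0.05, 0.41) = 0.05
  ~A: Gödel ¬ of 0.41 = 0 (operand ≠ 0)
  ((((B -> C) -> B) & (C & (A | (B | ~B)))) -> ~A): 0.05 > 0, so result = 0
  Gödel value = 0
Łukasiewicz evaluation:
  (B -> C): min(1, 1 − 0.05 + 0.88) = 1
  ((B -> C) -> B): min(1, 1 − 1 + 0.05) = 0.05
  ~B: Łukasiewicz ¬ gives 1 − 0.05 = 0.95
  (B | ~B) = max(0.05, 0.95) = 0.95
  (A | (B | ~B)) = max(0.41, 0.95) = 0.95
  (C & (A | (B | ~B))) = min(0.88, 0.95) = 0.88
  (((B -> C) -> B) & (C & (A | (B | ~B)))) = min(0.05, 0.88) = 0.05
  ~A: Łukasiewicz ¬ gives 1 − 0.41 = 0.59
  ((((B -> C) -> B) & (C & (A | (B | ~B)))) -> ~A): min(1, 1 − 0.05 + 0.59) = 1
  Łukasiewicz value = 1
Difference: 0 − 1 = -1.00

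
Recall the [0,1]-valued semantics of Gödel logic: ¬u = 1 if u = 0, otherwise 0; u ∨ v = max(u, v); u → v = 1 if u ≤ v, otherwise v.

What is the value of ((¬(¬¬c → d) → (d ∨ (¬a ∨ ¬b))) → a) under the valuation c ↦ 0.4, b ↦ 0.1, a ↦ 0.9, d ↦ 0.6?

0.90

¬c: Gödel ¬ of 0.4 = 0 (operand ≠ 0)
¬¬c: Gödel ¬ of 0 = 1 (operand is 0)
(¬¬c → d): 1 > 0.6, so result = 0.6
¬(¬¬c → d): Gödel ¬ of 0.6 = 0 (operand ≠ 0)
¬a: Gödel ¬ of 0.9 = 0 (operand ≠ 0)
¬b: Gödel ¬ of 0.1 = 0 (operand ≠ 0)
(¬a ∨ ¬b) = max(0, 0) = 0
(d ∨ (¬a ∨ ¬b)) = max(0.6, 0) = 0.6
(¬(¬¬c → d) → (d ∨ (¬a ∨ ¬b))): 0 ≤ 0.6, so result = 1
((¬(¬¬c → d) → (d ∨ (¬a ∨ ¬b))) → a): 1 > 0.9, so result = 0.9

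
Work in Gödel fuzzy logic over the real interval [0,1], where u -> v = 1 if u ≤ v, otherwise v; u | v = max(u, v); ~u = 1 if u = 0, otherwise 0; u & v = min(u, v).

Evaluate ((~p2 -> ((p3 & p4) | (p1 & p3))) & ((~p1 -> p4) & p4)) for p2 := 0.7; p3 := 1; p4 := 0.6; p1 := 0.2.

~p2: Gödel ¬ of 0.7 = 0 (operand ≠ 0)
(p3 & p4) = min(1, 0.6) = 0.6
(p1 & p3) = min(0.2, 1) = 0.2
((p3 & p4) | (p1 & p3)) = max(0.6, 0.2) = 0.6
(~p2 -> ((p3 & p4) | (p1 & p3))): 0 ≤ 0.6, so result = 1
~p1: Gödel ¬ of 0.2 = 0 (operand ≠ 0)
(~p1 -> p4): 0 ≤ 0.6, so result = 1
((~p1 -> p4) & p4) = min(1, 0.6) = 0.6
((~p2 -> ((p3 & p4) | (p1 & p3))) & ((~p1 -> p4) & p4)) = min(1, 0.6) = 0.6

0.60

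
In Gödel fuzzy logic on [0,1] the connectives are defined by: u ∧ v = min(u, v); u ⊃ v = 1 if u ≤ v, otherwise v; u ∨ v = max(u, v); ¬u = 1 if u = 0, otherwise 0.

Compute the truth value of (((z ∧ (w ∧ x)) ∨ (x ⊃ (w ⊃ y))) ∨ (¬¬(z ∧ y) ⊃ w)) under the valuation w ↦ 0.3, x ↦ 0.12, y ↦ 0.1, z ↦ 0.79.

(w ∧ x) = min(0.3, 0.12) = 0.12
(z ∧ (w ∧ x)) = min(0.79, 0.12) = 0.12
(w ⊃ y): 0.3 > 0.1, so result = 0.1
(x ⊃ (w ⊃ y)): 0.12 > 0.1, so result = 0.1
((z ∧ (w ∧ x)) ∨ (x ⊃ (w ⊃ y))) = max(0.12, 0.1) = 0.12
(z ∧ y) = min(0.79, 0.1) = 0.1
¬(z ∧ y): Gödel ¬ of 0.1 = 0 (operand ≠ 0)
¬¬(z ∧ y): Gödel ¬ of 0 = 1 (operand is 0)
(¬¬(z ∧ y) ⊃ w): 1 > 0.3, so result = 0.3
(((z ∧ (w ∧ x)) ∨ (x ⊃ (w ⊃ y))) ∨ (¬¬(z ∧ y) ⊃ w)) = max(0.12, 0.3) = 0.3

0.30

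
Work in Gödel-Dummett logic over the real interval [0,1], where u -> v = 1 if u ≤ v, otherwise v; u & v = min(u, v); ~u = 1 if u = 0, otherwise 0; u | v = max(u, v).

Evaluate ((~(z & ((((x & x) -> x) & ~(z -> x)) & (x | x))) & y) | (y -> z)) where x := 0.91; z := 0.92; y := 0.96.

0.96

(x & x) = min(0.91, 0.91) = 0.91
((x & x) -> x): 0.91 ≤ 0.91, so result = 1
(z -> x): 0.92 > 0.91, so result = 0.91
~(z -> x): Gödel ¬ of 0.91 = 0 (operand ≠ 0)
(((x & x) -> x) & ~(z -> x)) = min(1, 0) = 0
(x | x) = max(0.91, 0.91) = 0.91
((((x & x) -> x) & ~(z -> x)) & (x | x)) = min(0, 0.91) = 0
(z & ((((x & x) -> x) & ~(z -> x)) & (x | x))) = min(0.92, 0) = 0
~(z & ((((x & x) -> x) & ~(z -> x)) & (x | x))): Gödel ¬ of 0 = 1 (operand is 0)
(~(z & ((((x & x) -> x) & ~(z -> x)) & (x | x))) & y) = min(1, 0.96) = 0.96
(y -> z): 0.96 > 0.92, so result = 0.92
((~(z & ((((x & x) -> x) & ~(z -> x)) & (x | x))) & y) | (y -> z)) = max(0.96, 0.92) = 0.96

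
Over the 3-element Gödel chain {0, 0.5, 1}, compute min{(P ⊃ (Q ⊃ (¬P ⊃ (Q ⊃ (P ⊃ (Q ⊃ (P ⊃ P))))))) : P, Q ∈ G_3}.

1.00

Every assignment gives 1. For instance at P = 0, Q = 0:
  ¬P: Gödel ¬ of 0 = 1 (operand is 0)
  (P ⊃ P): 0 ≤ 0, so result = 1
  (Q ⊃ (P ⊃ P)): 0 ≤ 1, so result = 1
  (P ⊃ (Q ⊃ (P ⊃ P))): 0 ≤ 1, so result = 1
  (Q ⊃ (P ⊃ (Q ⊃ (P ⊃ P)))): 0 ≤ 1, so result = 1
  (¬P ⊃ (Q ⊃ (P ⊃ (Q ⊃ (P ⊃ P))))): 1 ≤ 1, so result = 1
  (Q ⊃ (¬P ⊃ (Q ⊃ (P ⊃ (Q ⊃ (P ⊃ P)))))): 0 ≤ 1, so result = 1
  (P ⊃ (Q ⊃ (¬P ⊃ (Q ⊃ (P ⊃ (Q ⊃ (P ⊃ P))))))): 0 ≤ 1, so result = 1
All 9 assignments give value 1 — the formula is a G_3-tautology.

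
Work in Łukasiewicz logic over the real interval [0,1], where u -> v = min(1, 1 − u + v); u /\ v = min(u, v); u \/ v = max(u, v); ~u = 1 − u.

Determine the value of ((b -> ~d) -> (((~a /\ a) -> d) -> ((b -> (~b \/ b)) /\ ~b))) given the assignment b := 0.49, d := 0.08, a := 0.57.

~d: Łukasiewicz ¬ gives 1 − 0.08 = 0.92
(b -> ~d): min(1, 1 − 0.49 + 0.92) = 1
~a: Łukasiewicz ¬ gives 1 − 0.57 = 0.43
(~a /\ a) = min(0.43, 0.57) = 0.43
((~a /\ a) -> d): min(1, 1 − 0.43 + 0.08) = 0.65
~b: Łukasiewicz ¬ gives 1 − 0.49 = 0.51
(~b \/ b) = max(0.51, 0.49) = 0.51
(b -> (~b \/ b)): min(1, 1 − 0.49 + 0.51) = 1
~b: Łukasiewicz ¬ gives 1 − 0.49 = 0.51
((b -> (~b \/ b)) /\ ~b) = min(1, 0.51) = 0.51
(((~a /\ a) -> d) -> ((b -> (~b \/ b)) /\ ~b)): min(1, 1 − 0.65 + 0.51) = 0.86
((b -> ~d) -> (((~a /\ a) -> d) -> ((b -> (~b \/ b)) /\ ~b))): min(1, 1 − 1 + 0.86) = 0.86

0.86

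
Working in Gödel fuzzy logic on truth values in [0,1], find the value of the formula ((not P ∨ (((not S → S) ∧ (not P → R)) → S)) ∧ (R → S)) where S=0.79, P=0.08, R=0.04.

not P: Gödel ¬ of 0.08 = 0 (operand ≠ 0)
not S: Gödel ¬ of 0.79 = 0 (operand ≠ 0)
(not S → S): 0 ≤ 0.79, so result = 1
not P: Gödel ¬ of 0.08 = 0 (operand ≠ 0)
(not P → R): 0 ≤ 0.04, so result = 1
((not S → S) ∧ (not P → R)) = min(1, 1) = 1
(((not S → S) ∧ (not P → R)) → S): 1 > 0.79, so result = 0.79
(not P ∨ (((not S → S) ∧ (not P → R)) → S)) = max(0, 0.79) = 0.79
(R → S): 0.04 ≤ 0.79, so result = 1
((not P ∨ (((not S → S) ∧ (not P → R)) → S)) ∧ (R → S)) = min(0.79, 1) = 0.79

0.79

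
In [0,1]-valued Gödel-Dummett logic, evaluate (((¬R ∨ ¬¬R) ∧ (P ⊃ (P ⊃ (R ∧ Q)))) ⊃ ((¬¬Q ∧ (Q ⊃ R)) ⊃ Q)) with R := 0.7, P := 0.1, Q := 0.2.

0.20

¬R: Gödel ¬ of 0.7 = 0 (operand ≠ 0)
¬R: Gödel ¬ of 0.7 = 0 (operand ≠ 0)
¬¬R: Gödel ¬ of 0 = 1 (operand is 0)
(¬R ∨ ¬¬R) = max(0, 1) = 1
(R ∧ Q) = min(0.7, 0.2) = 0.2
(P ⊃ (R ∧ Q)): 0.1 ≤ 0.2, so result = 1
(P ⊃ (P ⊃ (R ∧ Q))): 0.1 ≤ 1, so result = 1
((¬R ∨ ¬¬R) ∧ (P ⊃ (P ⊃ (R ∧ Q)))) = min(1, 1) = 1
¬Q: Gödel ¬ of 0.2 = 0 (operand ≠ 0)
¬¬Q: Gödel ¬ of 0 = 1 (operand is 0)
(Q ⊃ R): 0.2 ≤ 0.7, so result = 1
(¬¬Q ∧ (Q ⊃ R)) = min(1, 1) = 1
((¬¬Q ∧ (Q ⊃ R)) ⊃ Q): 1 > 0.2, so result = 0.2
(((¬R ∨ ¬¬R) ∧ (P ⊃ (P ⊃ (R ∧ Q)))) ⊃ ((¬¬Q ∧ (Q ⊃ R)) ⊃ Q)): 1 > 0.2, so result = 0.2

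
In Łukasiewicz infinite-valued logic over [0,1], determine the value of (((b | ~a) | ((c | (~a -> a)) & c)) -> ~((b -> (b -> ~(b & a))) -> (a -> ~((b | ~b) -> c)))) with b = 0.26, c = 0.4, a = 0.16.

0.16

~a: Łukasiewicz ¬ gives 1 − 0.16 = 0.84
(b | ~a) = max(0.26, 0.84) = 0.84
~a: Łukasiewicz ¬ gives 1 − 0.16 = 0.84
(~a -> a): min(1, 1 − 0.84 + 0.16) = 0.32
(c | (~a -> a)) = max(0.4, 0.32) = 0.4
((c | (~a -> a)) & c) = min(0.4, 0.4) = 0.4
((b | ~a) | ((c | (~a -> a)) & c)) = max(0.84, 0.4) = 0.84
(b & a) = min(0.26, 0.16) = 0.16
~(b & a): Łukasiewicz ¬ gives 1 − 0.16 = 0.84
(b -> ~(b & a)): min(1, 1 − 0.26 + 0.84) = 1
(b -> (b -> ~(b & a))): min(1, 1 − 0.26 + 1) = 1
~b: Łukasiewicz ¬ gives 1 − 0.26 = 0.74
(b | ~b) = max(0.26, 0.74) = 0.74
((b | ~b) -> c): min(1, 1 − 0.74 + 0.4) = 0.66
~((b | ~b) -> c): Łukasiewicz ¬ gives 1 − 0.66 = 0.34
(a -> ~((b | ~b) -> c)): min(1, 1 − 0.16 + 0.34) = 1
((b -> (b -> ~(b & a))) -> (a -> ~((b | ~b) -> c))): min(1, 1 − 1 + 1) = 1
~((b -> (b -> ~(b & a))) -> (a -> ~((b | ~b) -> c))): Łukasiewicz ¬ gives 1 − 1 = 0
(((b | ~a) | ((c | (~a -> a)) & c)) -> ~((b -> (b -> ~(b & a))) -> (a -> ~((b | ~b) -> c)))): min(1, 1 − 0.84 + 0) = 0.16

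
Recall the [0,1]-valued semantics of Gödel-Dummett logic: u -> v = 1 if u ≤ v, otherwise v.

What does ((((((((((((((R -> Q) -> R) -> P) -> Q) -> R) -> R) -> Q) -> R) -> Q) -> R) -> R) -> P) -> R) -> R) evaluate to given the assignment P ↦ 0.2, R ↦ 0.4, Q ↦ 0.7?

0.40

(R -> Q): 0.4 ≤ 0.7, so result = 1
((R -> Q) -> R): 1 > 0.4, so result = 0.4
(((R -> Q) -> R) -> P): 0.4 > 0.2, so result = 0.2
((((R -> Q) -> R) -> P) -> Q): 0.2 ≤ 0.7, so result = 1
(((((R -> Q) -> R) -> P) -> Q) -> R): 1 > 0.4, so result = 0.4
((((((R -> Q) -> R) -> P) -> Q) -> R) -> R): 0.4 ≤ 0.4, so result = 1
(((((((R -> Q) -> R) -> P) -> Q) -> R) -> R) -> Q): 1 > 0.7, so result = 0.7
((((((((R -> Q) -> R) -> P) -> Q) -> R) -> R) -> Q) -> R): 0.7 > 0.4, so result = 0.4
(((((((((R -> Q) -> R) -> P) -> Q) -> R) -> R) -> Q) -> R) -> Q): 0.4 ≤ 0.7, so result = 1
((((((((((R -> Q) -> R) -> P) -> Q) -> R) -> R) -> Q) -> R) -> Q) -> R): 1 > 0.4, so result = 0.4
(((((((((((R -> Q) -> R) -> P) -> Q) -> R) -> R) -> Q) -> R) -> Q) -> R) -> R): 0.4 ≤ 0.4, so result = 1
((((((((((((R -> Q) -> R) -> P) -> Q) -> R) -> R) -> Q) -> R) -> Q) -> R) -> R) -> P): 1 > 0.2, so result = 0.2
(((((((((((((R -> Q) -> R) -> P) -> Q) -> R) -> R) -> Q) -> R) -> Q) -> R) -> R) -> P) -> R): 0.2 ≤ 0.4, so result = 1
((((((((((((((R -> Q) -> R) -> P) -> Q) -> R) -> R) -> Q) -> R) -> Q) -> R) -> R) -> P) -> R) -> R): 1 > 0.4, so result = 0.4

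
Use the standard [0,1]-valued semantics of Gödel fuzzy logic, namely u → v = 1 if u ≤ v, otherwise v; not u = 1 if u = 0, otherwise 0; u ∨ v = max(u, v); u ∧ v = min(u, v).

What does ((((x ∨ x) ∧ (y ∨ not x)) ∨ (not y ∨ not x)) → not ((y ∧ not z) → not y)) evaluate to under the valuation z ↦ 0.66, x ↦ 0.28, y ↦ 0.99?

0.00

(x ∨ x) = max(0.28, 0.28) = 0.28
not x: Gödel ¬ of 0.28 = 0 (operand ≠ 0)
(y ∨ not x) = max(0.99, 0) = 0.99
((x ∨ x) ∧ (y ∨ not x)) = min(0.28, 0.99) = 0.28
not y: Gödel ¬ of 0.99 = 0 (operand ≠ 0)
not x: Gödel ¬ of 0.28 = 0 (operand ≠ 0)
(not y ∨ not x) = max(0, 0) = 0
(((x ∨ x) ∧ (y ∨ not x)) ∨ (not y ∨ not x)) = max(0.28, 0) = 0.28
not z: Gödel ¬ of 0.66 = 0 (operand ≠ 0)
(y ∧ not z) = min(0.99, 0) = 0
not y: Gödel ¬ of 0.99 = 0 (operand ≠ 0)
((y ∧ not z) → not y): 0 ≤ 0, so result = 1
not ((y ∧ not z) → not y): Gödel ¬ of 1 = 0 (operand ≠ 0)
((((x ∨ x) ∧ (y ∨ not x)) ∨ (not y ∨ not x)) → not ((y ∧ not z) → not y)): 0.28 > 0, so result = 0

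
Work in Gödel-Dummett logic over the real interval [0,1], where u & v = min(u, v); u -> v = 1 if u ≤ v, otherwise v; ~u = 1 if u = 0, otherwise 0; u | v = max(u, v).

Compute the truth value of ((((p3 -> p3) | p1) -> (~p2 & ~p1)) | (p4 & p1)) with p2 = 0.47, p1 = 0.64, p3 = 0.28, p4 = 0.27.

(p3 -> p3): 0.28 ≤ 0.28, so result = 1
((p3 -> p3) | p1) = max(1, 0.64) = 1
~p2: Gödel ¬ of 0.47 = 0 (operand ≠ 0)
~p1: Gödel ¬ of 0.64 = 0 (operand ≠ 0)
(~p2 & ~p1) = min(0, 0) = 0
(((p3 -> p3) | p1) -> (~p2 & ~p1)): 1 > 0, so result = 0
(p4 & p1) = min(0.27, 0.64) = 0.27
((((p3 -> p3) | p1) -> (~p2 & ~p1)) | (p4 & p1)) = max(0, 0.27) = 0.27

0.27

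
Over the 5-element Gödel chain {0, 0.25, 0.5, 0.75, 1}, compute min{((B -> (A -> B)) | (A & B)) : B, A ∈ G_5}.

Every assignment gives 1. For instance at B = 0, A = 0:
  (A -> B): 0 ≤ 0, so result = 1
  (B -> (A -> B)): 0 ≤ 1, so result = 1
  (A & B) = min(0, 0) = 0
  ((B -> (A -> B)) | (A & B)) = max(1, 0) = 1
All 25 assignments give value 1 — the formula is a G_5-tautology.

1.00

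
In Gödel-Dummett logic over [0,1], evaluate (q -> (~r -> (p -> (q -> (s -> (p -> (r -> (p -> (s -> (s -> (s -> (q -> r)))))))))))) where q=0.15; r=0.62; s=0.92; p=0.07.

~r: Gödel ¬ of 0.62 = 0 (operand ≠ 0)
(q -> r): 0.15 ≤ 0.62, so result = 1
(s -> (q -> r)): 0.92 ≤ 1, so result = 1
(s -> (s -> (q -> r))): 0.92 ≤ 1, so result = 1
(s -> (s -> (s -> (q -> r)))): 0.92 ≤ 1, so result = 1
(p -> (s -> (s -> (s -> (q -> r))))): 0.07 ≤ 1, so result = 1
(r -> (p -> (s -> (s -> (s -> (q -> r)))))): 0.62 ≤ 1, so result = 1
(p -> (r -> (p -> (s -> (s -> (s -> (q -> r))))))): 0.07 ≤ 1, so result = 1
(s -> (p -> (r -> (p -> (s -> (s -> (s -> (q -> r)))))))): 0.92 ≤ 1, so result = 1
(q -> (s -> (p -> (r -> (p -> (s -> (s -> (s -> (q -> r))))))))): 0.15 ≤ 1, so result = 1
(p -> (q -> (s -> (p -> (r -> (p -> (s -> (s -> (s -> (q -> r)))))))))): 0.07 ≤ 1, so result = 1
(~r -> (p -> (q -> (s -> (p -> (r -> (p -> (s -> (s -> (s -> (q -> r))))))))))): 0 ≤ 1, so result = 1
(q -> (~r -> (p -> (q -> (s -> (p -> (r -> (p -> (s -> (s -> (s -> (q -> r)))))))))))): 0.15 ≤ 1, so result = 1

1.00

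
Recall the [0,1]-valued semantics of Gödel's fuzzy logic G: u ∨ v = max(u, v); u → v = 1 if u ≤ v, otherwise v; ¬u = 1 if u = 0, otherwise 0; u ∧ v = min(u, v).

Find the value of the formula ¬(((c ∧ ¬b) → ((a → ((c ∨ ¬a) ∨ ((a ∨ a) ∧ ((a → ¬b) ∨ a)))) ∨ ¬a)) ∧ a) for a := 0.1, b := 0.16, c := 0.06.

¬b: Gödel ¬ of 0.16 = 0 (operand ≠ 0)
(c ∧ ¬b) = min(0.06, 0) = 0
¬a: Gödel ¬ of 0.1 = 0 (operand ≠ 0)
(c ∨ ¬a) = max(0.06, 0) = 0.06
(a ∨ a) = max(0.1, 0.1) = 0.1
¬b: Gödel ¬ of 0.16 = 0 (operand ≠ 0)
(a → ¬b): 0.1 > 0, so result = 0
((a → ¬b) ∨ a) = max(0, 0.1) = 0.1
((a ∨ a) ∧ ((a → ¬b) ∨ a)) = min(0.1, 0.1) = 0.1
((c ∨ ¬a) ∨ ((a ∨ a) ∧ ((a → ¬b) ∨ a))) = max(0.06, 0.1) = 0.1
(a → ((c ∨ ¬a) ∨ ((a ∨ a) ∧ ((a → ¬b) ∨ a)))): 0.1 ≤ 0.1, so result = 1
¬a: Gödel ¬ of 0.1 = 0 (operand ≠ 0)
((a → ((c ∨ ¬a) ∨ ((a ∨ a) ∧ ((a → ¬b) ∨ a)))) ∨ ¬a) = max(1, 0) = 1
((c ∧ ¬b) → ((a → ((c ∨ ¬a) ∨ ((a ∨ a) ∧ ((a → ¬b) ∨ a)))) ∨ ¬a)): 0 ≤ 1, so result = 1
(((c ∧ ¬b) → ((a → ((c ∨ ¬a) ∨ ((a ∨ a) ∧ ((a → ¬b) ∨ a)))) ∨ ¬a)) ∧ a) = min(1, 0.1) = 0.1
¬(((c ∧ ¬b) → ((a → ((c ∨ ¬a) ∨ ((a ∨ a) ∧ ((a → ¬b) ∨ a)))) ∨ ¬a)) ∧ a): Gödel ¬ of 0.1 = 0 (operand ≠ 0)

0.00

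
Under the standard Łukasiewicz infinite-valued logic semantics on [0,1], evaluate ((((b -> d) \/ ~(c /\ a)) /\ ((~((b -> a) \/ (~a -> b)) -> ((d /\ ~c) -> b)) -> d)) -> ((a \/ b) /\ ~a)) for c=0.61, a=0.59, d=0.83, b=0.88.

(b -> d): min(1, 1 − 0.88 + 0.83) = 0.95
(c /\ a) = min(0.61, 0.59) = 0.59
~(c /\ a): Łukasiewicz ¬ gives 1 − 0.59 = 0.41
((b -> d) \/ ~(c /\ a)) = max(0.95, 0.41) = 0.95
(b -> a): min(1, 1 − 0.88 + 0.59) = 0.71
~a: Łukasiewicz ¬ gives 1 − 0.59 = 0.41
(~a -> b): min(1, 1 − 0.41 + 0.88) = 1
((b -> a) \/ (~a -> b)) = max(0.71, 1) = 1
~((b -> a) \/ (~a -> b)): Łukasiewicz ¬ gives 1 − 1 = 0
~c: Łukasiewicz ¬ gives 1 − 0.61 = 0.39
(d /\ ~c) = min(0.83, 0.39) = 0.39
((d /\ ~c) -> b): min(1, 1 − 0.39 + 0.88) = 1
(~((b -> a) \/ (~a -> b)) -> ((d /\ ~c) -> b)): min(1, 1 − 0 + 1) = 1
((~((b -> a) \/ (~a -> b)) -> ((d /\ ~c) -> b)) -> d): min(1, 1 − 1 + 0.83) = 0.83
(((b -> d) \/ ~(c /\ a)) /\ ((~((b -> a) \/ (~a -> b)) -> ((d /\ ~c) -> b)) -> d)) = min(0.95, 0.83) = 0.83
(a \/ b) = max(0.59, 0.88) = 0.88
~a: Łukasiewicz ¬ gives 1 − 0.59 = 0.41
((a \/ b) /\ ~a) = min(0.88, 0.41) = 0.41
((((b -> d) \/ ~(c /\ a)) /\ ((~((b -> a) \/ (~a -> b)) -> ((d /\ ~c) -> b)) -> d)) -> ((a \/ b) /\ ~a)): min(1, 1 − 0.83 + 0.41) = 0.58

0.58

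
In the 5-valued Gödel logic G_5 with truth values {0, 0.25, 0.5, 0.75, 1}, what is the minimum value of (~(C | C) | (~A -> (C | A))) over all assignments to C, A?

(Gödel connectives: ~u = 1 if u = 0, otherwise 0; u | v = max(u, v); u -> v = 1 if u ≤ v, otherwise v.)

The minimum is attained at C = 0.25, A = 0:
  (C | C) = max(0.25, 0.25) = 0.25
  ~(C | C): Gödel ¬ of 0.25 = 0 (operand ≠ 0)
  ~A: Gödel ¬ of 0 = 1 (operand is 0)
  (C | A) = max(0.25, 0) = 0.25
  (~A -> (C | A)): 1 > 0.25, so result = 0.25
  (~(C | C) | (~A -> (C | A))) = max(0, 0.25) = 0.25
Checking all 25 assignments confirms none give a value below 0.25.

0.25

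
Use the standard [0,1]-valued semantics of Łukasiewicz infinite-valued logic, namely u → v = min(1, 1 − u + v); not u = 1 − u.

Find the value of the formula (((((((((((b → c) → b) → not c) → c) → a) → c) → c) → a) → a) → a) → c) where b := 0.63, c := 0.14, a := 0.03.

(b → c): min(1, 1 − 0.63 + 0.14) = 0.51
((b → c) → b): min(1, 1 − 0.51 + 0.63) = 1
not c: Łukasiewicz ¬ gives 1 − 0.14 = 0.86
(((b → c) → b) → not c): min(1, 1 − 1 + 0.86) = 0.86
((((b → c) → b) → not c) → c): min(1, 1 − 0.86 + 0.14) = 0.28
(((((b → c) → b) → not c) → c) → a): min(1, 1 − 0.28 + 0.03) = 0.75
((((((b → c) → b) → not c) → c) → a) → c): min(1, 1 − 0.75 + 0.14) = 0.39
(((((((b → c) → b) → not c) → c) → a) → c) → c): min(1, 1 − 0.39 + 0.14) = 0.75
((((((((b → c) → b) → not c) → c) → a) → c) → c) → a): min(1, 1 − 0.75 + 0.03) = 0.28
(((((((((b → c) → b) → not c) → c) → a) → c) → c) → a) → a): min(1, 1 − 0.28 + 0.03) = 0.75
((((((((((b → c) → b) → not c) → c) → a) → c) → c) → a) → a) → a): min(1, 1 − 0.75 + 0.03) = 0.28
(((((((((((b → c) → b) → not c) → c) → a) → c) → c) → a) → a) → a) → c): min(1, 1 − 0.28 + 0.14) = 0.86

0.86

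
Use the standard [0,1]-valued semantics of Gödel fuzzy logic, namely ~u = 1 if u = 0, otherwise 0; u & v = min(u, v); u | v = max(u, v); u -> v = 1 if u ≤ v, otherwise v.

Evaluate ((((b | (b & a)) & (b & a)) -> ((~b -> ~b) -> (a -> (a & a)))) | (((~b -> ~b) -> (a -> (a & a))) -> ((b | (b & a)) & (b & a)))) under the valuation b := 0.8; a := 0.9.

(b & a) = min(0.8, 0.9) = 0.8
(b | (b & a)) = max(0.8, 0.8) = 0.8
(b & a) = min(0.8, 0.9) = 0.8
((b | (b & a)) & (b & a)) = min(0.8, 0.8) = 0.8
~b: Gödel ¬ of 0.8 = 0 (operand ≠ 0)
~b: Gödel ¬ of 0.8 = 0 (operand ≠ 0)
(~b -> ~b): 0 ≤ 0, so result = 1
(a & a) = min(0.9, 0.9) = 0.9
(a -> (a & a)): 0.9 ≤ 0.9, so result = 1
((~b -> ~b) -> (a -> (a & a))): 1 ≤ 1, so result = 1
(((b | (b & a)) & (b & a)) -> ((~b -> ~b) -> (a -> (a & a)))): 0.8 ≤ 1, so result = 1
~b: Gödel ¬ of 0.8 = 0 (operand ≠ 0)
~b: Gödel ¬ of 0.8 = 0 (operand ≠ 0)
(~b -> ~b): 0 ≤ 0, so result = 1
(a & a) = min(0.9, 0.9) = 0.9
(a -> (a & a)): 0.9 ≤ 0.9, so result = 1
((~b -> ~b) -> (a -> (a & a))): 1 ≤ 1, so result = 1
(b & a) = min(0.8, 0.9) = 0.8
(b | (b & a)) = max(0.8, 0.8) = 0.8
(b & a) = min(0.8, 0.9) = 0.8
((b | (b & a)) & (b & a)) = min(0.8, 0.8) = 0.8
(((~b -> ~b) -> (a -> (a & a))) -> ((b | (b & a)) & (b & a))): 1 > 0.8, so result = 0.8
((((b | (b & a)) & (b & a)) -> ((~b -> ~b) -> (a -> (a & a)))) | (((~b -> ~b) -> (a -> (a & a))) -> ((b | (b & a)) & (b & a)))) = max(1, 0.8) = 1

1.00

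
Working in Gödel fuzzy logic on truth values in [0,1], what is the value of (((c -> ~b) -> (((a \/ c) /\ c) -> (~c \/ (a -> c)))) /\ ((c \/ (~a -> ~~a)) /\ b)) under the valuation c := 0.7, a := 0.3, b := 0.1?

0.10

~b: Gödel ¬ of 0.1 = 0 (operand ≠ 0)
(c -> ~b): 0.7 > 0, so result = 0
(a \/ c) = max(0.3, 0.7) = 0.7
((a \/ c) /\ c) = min(0.7, 0.7) = 0.7
~c: Gödel ¬ of 0.7 = 0 (operand ≠ 0)
(a -> c): 0.3 ≤ 0.7, so result = 1
(~c \/ (a -> c)) = max(0, 1) = 1
(((a \/ c) /\ c) -> (~c \/ (a -> c))): 0.7 ≤ 1, so result = 1
((c -> ~b) -> (((a \/ c) /\ c) -> (~c \/ (a -> c)))): 0 ≤ 1, so result = 1
~a: Gödel ¬ of 0.3 = 0 (operand ≠ 0)
~a: Gödel ¬ of 0.3 = 0 (operand ≠ 0)
~~a: Gödel ¬ of 0 = 1 (operand is 0)
(~a -> ~~a): 0 ≤ 1, so result = 1
(c \/ (~a -> ~~a)) = max(0.7, 1) = 1
((c \/ (~a -> ~~a)) /\ b) = min(1, 0.1) = 0.1
(((c -> ~b) -> (((a \/ c) /\ c) -> (~c \/ (a -> c)))) /\ ((c \/ (~a -> ~~a)) /\ b)) = min(1, 0.1) = 0.1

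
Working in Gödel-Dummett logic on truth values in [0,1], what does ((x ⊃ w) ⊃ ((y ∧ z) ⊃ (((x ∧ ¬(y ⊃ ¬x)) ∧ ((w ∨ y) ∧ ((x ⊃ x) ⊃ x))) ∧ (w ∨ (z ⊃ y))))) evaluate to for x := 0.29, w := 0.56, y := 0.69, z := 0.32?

(x ⊃ w): 0.29 ≤ 0.56, so result = 1
(y ∧ z) = min(0.69, 0.32) = 0.32
¬x: Gödel ¬ of 0.29 = 0 (operand ≠ 0)
(y ⊃ ¬x): 0.69 > 0, so result = 0
¬(y ⊃ ¬x): Gödel ¬ of 0 = 1 (operand is 0)
(x ∧ ¬(y ⊃ ¬x)) = min(0.29, 1) = 0.29
(w ∨ y) = max(0.56, 0.69) = 0.69
(x ⊃ x): 0.29 ≤ 0.29, so result = 1
((x ⊃ x) ⊃ x): 1 > 0.29, so result = 0.29
((w ∨ y) ∧ ((x ⊃ x) ⊃ x)) = min(0.69, 0.29) = 0.29
((x ∧ ¬(y ⊃ ¬x)) ∧ ((w ∨ y) ∧ ((x ⊃ x) ⊃ x))) = min(0.29, 0.29) = 0.29
(z ⊃ y): 0.32 ≤ 0.69, so result = 1
(w ∨ (z ⊃ y)) = max(0.56, 1) = 1
(((x ∧ ¬(y ⊃ ¬x)) ∧ ((w ∨ y) ∧ ((x ⊃ x) ⊃ x))) ∧ (w ∨ (z ⊃ y))) = min(0.29, 1) = 0.29
((y ∧ z) ⊃ (((x ∧ ¬(y ⊃ ¬x)) ∧ ((w ∨ y) ∧ ((x ⊃ x) ⊃ x))) ∧ (w ∨ (z ⊃ y)))): 0.32 > 0.29, so result = 0.29
((x ⊃ w) ⊃ ((y ∧ z) ⊃ (((x ∧ ¬(y ⊃ ¬x)) ∧ ((w ∨ y) ∧ ((x ⊃ x) ⊃ x))) ∧ (w ∨ (z ⊃ y))))): 1 > 0.29, so result = 0.29

0.29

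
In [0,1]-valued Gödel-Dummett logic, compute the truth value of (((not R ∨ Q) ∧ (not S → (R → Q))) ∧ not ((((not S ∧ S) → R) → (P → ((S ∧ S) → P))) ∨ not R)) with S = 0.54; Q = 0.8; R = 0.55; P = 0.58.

not R: Gödel ¬ of 0.55 = 0 (operand ≠ 0)
(not R ∨ Q) = max(0, 0.8) = 0.8
not S: Gödel ¬ of 0.54 = 0 (operand ≠ 0)
(R → Q): 0.55 ≤ 0.8, so result = 1
(not S → (R → Q)): 0 ≤ 1, so result = 1
((not R ∨ Q) ∧ (not S → (R → Q))) = min(0.8, 1) = 0.8
not S: Gödel ¬ of 0.54 = 0 (operand ≠ 0)
(not S ∧ S) = min(0, 0.54) = 0
((not S ∧ S) → R): 0 ≤ 0.55, so result = 1
(S ∧ S) = min(0.54, 0.54) = 0.54
((S ∧ S) → P): 0.54 ≤ 0.58, so result = 1
(P → ((S ∧ S) → P)): 0.58 ≤ 1, so result = 1
(((not S ∧ S) → R) → (P → ((S ∧ S) → P))): 1 ≤ 1, so result = 1
not R: Gödel ¬ of 0.55 = 0 (operand ≠ 0)
((((not S ∧ S) → R) → (P → ((S ∧ S) → P))) ∨ not R) = max(1, 0) = 1
not ((((not S ∧ S) → R) → (P → ((S ∧ S) → P))) ∨ not R): Gödel ¬ of 1 = 0 (operand ≠ 0)
(((not R ∨ Q) ∧ (not S → (R → Q))) ∧ not ((((not S ∧ S) → R) → (P → ((S ∧ S) → P))) ∨ not R)) = min(0.8, 0) = 0

0.00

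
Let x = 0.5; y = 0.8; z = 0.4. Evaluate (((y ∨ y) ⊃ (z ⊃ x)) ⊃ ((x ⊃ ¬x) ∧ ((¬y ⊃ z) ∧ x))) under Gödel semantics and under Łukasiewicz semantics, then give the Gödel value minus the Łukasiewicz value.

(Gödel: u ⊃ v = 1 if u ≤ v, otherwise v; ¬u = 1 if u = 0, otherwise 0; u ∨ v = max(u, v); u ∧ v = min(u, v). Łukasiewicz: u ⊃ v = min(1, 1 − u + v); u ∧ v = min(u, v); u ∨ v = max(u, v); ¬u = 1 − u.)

-0.50

Gödel evaluation:
  (y ∨ y) = max(0.8, 0.8) = 0.8
  (z ⊃ x): 0.4 ≤ 0.5, so result = 1
  ((y ∨ y) ⊃ (z ⊃ x)): 0.8 ≤ 1, so result = 1
  ¬x: Gödel ¬ of 0.5 = 0 (operand ≠ 0)
  (x ⊃ ¬x): 0.5 > 0, so result = 0
  ¬y: Gödel ¬ of 0.8 = 0 (operand ≠ 0)
  (¬y ⊃ z): 0 ≤ 0.4, so result = 1
  ((¬y ⊃ z) ∧ x) = min(1, 0.5) = 0.5
  ((x ⊃ ¬x) ∧ ((¬y ⊃ z) ∧ x)) = min(0, 0.5) = 0
  (((y ∨ y) ⊃ (z ⊃ x)) ⊃ ((x ⊃ ¬x) ∧ ((¬y ⊃ z) ∧ x))): 1 > 0, so result = 0
  Gödel value = 0
Łukasiewicz evaluation:
  (y ∨ y) = max(0.8, 0.8) = 0.8
  (z ⊃ x): min(1, 1 − 0.4 + 0.5) = 1
  ((y ∨ y) ⊃ (z ⊃ x)): min(1, 1 − 0.8 + 1) = 1
  ¬x: Łukasiewicz ¬ gives 1 − 0.5 = 0.5
  (x ⊃ ¬x): min(1, 1 − 0.5 + 0.5) = 1
  ¬y: Łukasiewicz ¬ gives 1 − 0.8 = 0.2
  (¬y ⊃ z): min(1, 1 − 0.2 + 0.4) = 1
  ((¬y ⊃ z) ∧ x) = min(1, 0.5) = 0.5
  ((x ⊃ ¬x) ∧ ((¬y ⊃ z) ∧ x)) = min(1, 0.5) = 0.5
  (((y ∨ y) ⊃ (z ⊃ x)) ⊃ ((x ⊃ ¬x) ∧ ((¬y ⊃ z) ∧ x))): min(1, 1 − 1 + 0.5) = 0.5
  Łukasiewicz value = 0.5
Difference: 0 − 0.5 = -0.50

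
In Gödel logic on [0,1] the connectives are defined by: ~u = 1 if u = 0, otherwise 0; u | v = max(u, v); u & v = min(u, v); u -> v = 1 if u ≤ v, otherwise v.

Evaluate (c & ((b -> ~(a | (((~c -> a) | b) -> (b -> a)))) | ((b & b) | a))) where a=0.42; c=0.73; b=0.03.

~c: Gödel ¬ of 0.73 = 0 (operand ≠ 0)
(~c -> a): 0 ≤ 0.42, so result = 1
((~c -> a) | b) = max(1, 0.03) = 1
(b -> a): 0.03 ≤ 0.42, so result = 1
(((~c -> a) | b) -> (b -> a)): 1 ≤ 1, so result = 1
(a | (((~c -> a) | b) -> (b -> a))) = max(0.42, 1) = 1
~(a | (((~c -> a) | b) -> (b -> a))): Gödel ¬ of 1 = 0 (operand ≠ 0)
(b -> ~(a | (((~c -> a) | b) -> (b -> a)))): 0.03 > 0, so result = 0
(b & b) = min(0.03, 0.03) = 0.03
((b & b) | a) = max(0.03, 0.42) = 0.42
((b -> ~(a | (((~c -> a) | b) -> (b -> a)))) | ((b & b) | a)) = max(0, 0.42) = 0.42
(c & ((b -> ~(a | (((~c -> a) | b) -> (b -> a)))) | ((b & b) | a))) = min(0.73, 0.42) = 0.42

0.42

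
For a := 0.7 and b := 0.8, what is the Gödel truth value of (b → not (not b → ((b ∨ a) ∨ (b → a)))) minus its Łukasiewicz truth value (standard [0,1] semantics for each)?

Gödel evaluation:
  not b: Gödel ¬ of 0.8 = 0 (operand ≠ 0)
  (b ∨ a) = max(0.8, 0.7) = 0.8
  (b → a): 0.8 > 0.7, so result = 0.7
  ((b ∨ a) ∨ (b → a)) = max(0.8, 0.7) = 0.8
  (not b → ((b ∨ a) ∨ (b → a))): 0 ≤ 0.8, so result = 1
  not (not b → ((b ∨ a) ∨ (b → a))): Gödel ¬ of 1 = 0 (operand ≠ 0)
  (b → not (not b → ((b ∨ a) ∨ (b → a)))): 0.8 > 0, so result = 0
  Gödel value = 0
Łukasiewicz evaluation:
  not b: Łukasiewicz ¬ gives 1 − 0.8 = 0.2
  (b ∨ a) = max(0.8, 0.7) = 0.8
  (b → a): min(1, 1 − 0.8 + 0.7) = 0.9
  ((b ∨ a) ∨ (b → a)) = max(0.8, 0.9) = 0.9
  (not b → ((b ∨ a) ∨ (b → a))): min(1, 1 − 0.2 + 0.9) = 1
  not (not b → ((b ∨ a) ∨ (b → a))): Łukasiewicz ¬ gives 1 − 1 = 0
  (b → not (not b → ((b ∨ a) ∨ (b → a)))): min(1, 1 − 0.8 + 0) = 0.2
  Łukasiewicz value = 0.2
Difference: 0 − 0.2 = -0.20

-0.20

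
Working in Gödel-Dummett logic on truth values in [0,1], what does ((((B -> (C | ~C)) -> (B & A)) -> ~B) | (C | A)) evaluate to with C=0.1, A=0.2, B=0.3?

0.20

~C: Gödel ¬ of 0.1 = 0 (operand ≠ 0)
(C | ~C) = max(0.1, 0) = 0.1
(B -> (C | ~C)): 0.3 > 0.1, so result = 0.1
(B & A) = min(0.3, 0.2) = 0.2
((B -> (C | ~C)) -> (B & A)): 0.1 ≤ 0.2, so result = 1
~B: Gödel ¬ of 0.3 = 0 (operand ≠ 0)
(((B -> (C | ~C)) -> (B & A)) -> ~B): 1 > 0, so result = 0
(C | A) = max(0.1, 0.2) = 0.2
((((B -> (C | ~C)) -> (B & A)) -> ~B) | (C | A)) = max(0, 0.2) = 0.2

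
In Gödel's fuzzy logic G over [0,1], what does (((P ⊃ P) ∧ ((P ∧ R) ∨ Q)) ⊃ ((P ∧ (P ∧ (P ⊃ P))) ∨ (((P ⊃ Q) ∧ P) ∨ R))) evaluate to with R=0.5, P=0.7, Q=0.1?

(P ⊃ P): 0.7 ≤ 0.7, so result = 1
(P ∧ R) = min(0.7, 0.5) = 0.5
((P ∧ R) ∨ Q) = max(0.5, 0.1) = 0.5
((P ⊃ P) ∧ ((P ∧ R) ∨ Q)) = min(1, 0.5) = 0.5
(P ⊃ P): 0.7 ≤ 0.7, so result = 1
(P ∧ (P ⊃ P)) = min(0.7, 1) = 0.7
(P ∧ (P ∧ (P ⊃ P))) = min(0.7, 0.7) = 0.7
(P ⊃ Q): 0.7 > 0.1, so result = 0.1
((P ⊃ Q) ∧ P) = min(0.1, 0.7) = 0.1
(((P ⊃ Q) ∧ P) ∨ R) = max(0.1, 0.5) = 0.5
((P ∧ (P ∧ (P ⊃ P))) ∨ (((P ⊃ Q) ∧ P) ∨ R)) = max(0.7, 0.5) = 0.7
(((P ⊃ P) ∧ ((P ∧ R) ∨ Q)) ⊃ ((P ∧ (P ∧ (P ⊃ P))) ∨ (((P ⊃ Q) ∧ P) ∨ R))): 0.5 ≤ 0.7, so result = 1

1.00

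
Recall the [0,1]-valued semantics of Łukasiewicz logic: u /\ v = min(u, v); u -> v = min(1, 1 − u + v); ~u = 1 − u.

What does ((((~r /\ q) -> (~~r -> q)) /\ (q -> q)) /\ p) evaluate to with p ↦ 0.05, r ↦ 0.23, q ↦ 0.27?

~r: Łukasiewicz ¬ gives 1 − 0.23 = 0.77
(~r /\ q) = min(0.77, 0.27) = 0.27
~r: Łukasiewicz ¬ gives 1 − 0.23 = 0.77
~~r: Łukasiewicz ¬ gives 1 − 0.77 = 0.23
(~~r -> q): min(1, 1 − 0.23 + 0.27) = 1
((~r /\ q) -> (~~r -> q)): min(1, 1 − 0.27 + 1) = 1
(q -> q): min(1, 1 − 0.27 + 0.27) = 1
(((~r /\ q) -> (~~r -> q)) /\ (q -> q)) = min(1, 1) = 1
((((~r /\ q) -> (~~r -> q)) /\ (q -> q)) /\ p) = min(1, 0.05) = 0.05

0.05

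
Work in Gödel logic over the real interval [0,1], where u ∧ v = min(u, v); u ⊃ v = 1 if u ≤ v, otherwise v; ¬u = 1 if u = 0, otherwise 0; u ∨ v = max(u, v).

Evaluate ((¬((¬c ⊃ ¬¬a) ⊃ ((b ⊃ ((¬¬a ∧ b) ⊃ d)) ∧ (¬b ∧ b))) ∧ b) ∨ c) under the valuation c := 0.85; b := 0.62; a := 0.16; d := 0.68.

0.85

¬c: Gödel ¬ of 0.85 = 0 (operand ≠ 0)
¬a: Gödel ¬ of 0.16 = 0 (operand ≠ 0)
¬¬a: Gödel ¬ of 0 = 1 (operand is 0)
(¬c ⊃ ¬¬a): 0 ≤ 1, so result = 1
¬a: Gödel ¬ of 0.16 = 0 (operand ≠ 0)
¬¬a: Gödel ¬ of 0 = 1 (operand is 0)
(¬¬a ∧ b) = min(1, 0.62) = 0.62
((¬¬a ∧ b) ⊃ d): 0.62 ≤ 0.68, so result = 1
(b ⊃ ((¬¬a ∧ b) ⊃ d)): 0.62 ≤ 1, so result = 1
¬b: Gödel ¬ of 0.62 = 0 (operand ≠ 0)
(¬b ∧ b) = min(0, 0.62) = 0
((b ⊃ ((¬¬a ∧ b) ⊃ d)) ∧ (¬b ∧ b)) = min(1, 0) = 0
((¬c ⊃ ¬¬a) ⊃ ((b ⊃ ((¬¬a ∧ b) ⊃ d)) ∧ (¬b ∧ b))): 1 > 0, so result = 0
¬((¬c ⊃ ¬¬a) ⊃ ((b ⊃ ((¬¬a ∧ b) ⊃ d)) ∧ (¬b ∧ b))): Gödel ¬ of 0 = 1 (operand is 0)
(¬((¬c ⊃ ¬¬a) ⊃ ((b ⊃ ((¬¬a ∧ b) ⊃ d)) ∧ (¬b ∧ b))) ∧ b) = min(1, 0.62) = 0.62
((¬((¬c ⊃ ¬¬a) ⊃ ((b ⊃ ((¬¬a ∧ b) ⊃ d)) ∧ (¬b ∧ b))) ∧ b) ∨ c) = max(0.62, 0.85) = 0.85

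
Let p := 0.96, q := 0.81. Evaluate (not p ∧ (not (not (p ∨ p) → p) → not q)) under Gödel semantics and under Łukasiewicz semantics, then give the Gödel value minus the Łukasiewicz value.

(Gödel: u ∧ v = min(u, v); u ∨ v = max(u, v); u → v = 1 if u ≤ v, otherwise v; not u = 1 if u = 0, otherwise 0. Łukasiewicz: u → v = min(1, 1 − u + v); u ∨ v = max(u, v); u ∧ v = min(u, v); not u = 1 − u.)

Gödel evaluation:
  not p: Gödel ¬ of 0.96 = 0 (operand ≠ 0)
  (p ∨ p) = max(0.96, 0.96) = 0.96
  not (p ∨ p): Gödel ¬ of 0.96 = 0 (operand ≠ 0)
  (not (p ∨ p) → p): 0 ≤ 0.96, so result = 1
  not (not (p ∨ p) → p): Gödel ¬ of 1 = 0 (operand ≠ 0)
  not q: Gödel ¬ of 0.81 = 0 (operand ≠ 0)
  (not (not (p ∨ p) → p) → not q): 0 ≤ 0, so result = 1
  (not p ∧ (not (not (p ∨ p) → p) → not q)) = min(0, 1) = 0
  Gödel value = 0
Łukasiewicz evaluation:
  not p: Łukasiewicz ¬ gives 1 − 0.96 = 0.04
  (p ∨ p) = max(0.96, 0.96) = 0.96
  not (p ∨ p): Łukasiewicz ¬ gives 1 − 0.96 = 0.04
  (not (p ∨ p) → p): min(1, 1 − 0.04 + 0.96) = 1
  not (not (p ∨ p) → p): Łukasiewicz ¬ gives 1 − 1 = 0
  not q: Łukasiewicz ¬ gives 1 − 0.81 = 0.19
  (not (not (p ∨ p) → p) → not q): min(1, 1 − 0 + 0.19) = 1
  (not p ∧ (not (not (p ∨ p) → p) → not q)) = min(0.04, 1) = 0.04
  Łukasiewicz value = 0.04
Difference: 0 − 0.04 = -0.04

-0.04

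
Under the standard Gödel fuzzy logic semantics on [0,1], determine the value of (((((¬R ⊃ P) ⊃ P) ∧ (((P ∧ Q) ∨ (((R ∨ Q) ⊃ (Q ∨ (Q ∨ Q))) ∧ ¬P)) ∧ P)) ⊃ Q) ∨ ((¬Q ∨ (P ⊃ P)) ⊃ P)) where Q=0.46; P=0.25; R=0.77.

1.00

¬R: Gödel ¬ of 0.77 = 0 (operand ≠ 0)
(¬R ⊃ P): 0 ≤ 0.25, so result = 1
((¬R ⊃ P) ⊃ P): 1 > 0.25, so result = 0.25
(P ∧ Q) = min(0.25, 0.46) = 0.25
(R ∨ Q) = max(0.77, 0.46) = 0.77
(Q ∨ Q) = max(0.46, 0.46) = 0.46
(Q ∨ (Q ∨ Q)) = max(0.46, 0.46) = 0.46
((R ∨ Q) ⊃ (Q ∨ (Q ∨ Q))): 0.77 > 0.46, so result = 0.46
¬P: Gödel ¬ of 0.25 = 0 (operand ≠ 0)
(((R ∨ Q) ⊃ (Q ∨ (Q ∨ Q))) ∧ ¬P) = min(0.46, 0) = 0
((P ∧ Q) ∨ (((R ∨ Q) ⊃ (Q ∨ (Q ∨ Q))) ∧ ¬P)) = max(0.25, 0) = 0.25
(((P ∧ Q) ∨ (((R ∨ Q) ⊃ (Q ∨ (Q ∨ Q))) ∧ ¬P)) ∧ P) = min(0.25, 0.25) = 0.25
(((¬R ⊃ P) ⊃ P) ∧ (((P ∧ Q) ∨ (((R ∨ Q) ⊃ (Q ∨ (Q ∨ Q))) ∧ ¬P)) ∧ P)) = min(0.25, 0.25) = 0.25
((((¬R ⊃ P) ⊃ P) ∧ (((P ∧ Q) ∨ (((R ∨ Q) ⊃ (Q ∨ (Q ∨ Q))) ∧ ¬P)) ∧ P)) ⊃ Q): 0.25 ≤ 0.46, so result = 1
¬Q: Gödel ¬ of 0.46 = 0 (operand ≠ 0)
(P ⊃ P): 0.25 ≤ 0.25, so result = 1
(¬Q ∨ (P ⊃ P)) = max(0, 1) = 1
((¬Q ∨ (P ⊃ P)) ⊃ P): 1 > 0.25, so result = 0.25
(((((¬R ⊃ P) ⊃ P) ∧ (((P ∧ Q) ∨ (((R ∨ Q) ⊃ (Q ∨ (Q ∨ Q))) ∧ ¬P)) ∧ P)) ⊃ Q) ∨ ((¬Q ∨ (P ⊃ P)) ⊃ P)) = max(1, 0.25) = 1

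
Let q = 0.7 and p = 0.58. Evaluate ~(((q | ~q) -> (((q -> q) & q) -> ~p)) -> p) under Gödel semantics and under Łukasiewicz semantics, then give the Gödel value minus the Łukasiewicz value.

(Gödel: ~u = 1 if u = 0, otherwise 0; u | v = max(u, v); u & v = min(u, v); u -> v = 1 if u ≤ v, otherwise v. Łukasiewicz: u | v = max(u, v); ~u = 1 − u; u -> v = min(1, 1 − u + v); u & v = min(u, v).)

Gödel evaluation:
  ~q: Gödel ¬ of 0.7 = 0 (operand ≠ 0)
  (q | ~q) = max(0.7, 0) = 0.7
  (q -> q): 0.7 ≤ 0.7, so result = 1
  ((q -> q) & q) = min(1, 0.7) = 0.7
  ~p: Gödel ¬ of 0.58 = 0 (operand ≠ 0)
  (((q -> q) & q) -> ~p): 0.7 > 0, so result = 0
  ((q | ~q) -> (((q -> q) & q) -> ~p)): 0.7 > 0, so result = 0
  (((q | ~q) -> (((q -> q) & q) -> ~p)) -> p): 0 ≤ 0.58, so result = 1
  ~(((q | ~q) -> (((q -> q) & q) -> ~p)) -> p): Gödel ¬ of 1 = 0 (operand ≠ 0)
  Gödel value = 0
Łukasiewicz evaluation:
  ~q: Łukasiewicz ¬ gives 1 − 0.7 = 0.3
  (q | ~q) = max(0.7, 0.3) = 0.7
  (q -> q): min(1, 1 − 0.7 + 0.7) = 1
  ((q -> q) & q) = min(1, 0.7) = 0.7
  ~p: Łukasiewicz ¬ gives 1 − 0.58 = 0.42
  (((q -> q) & q) -> ~p): min(1, 1 − 0.7 + 0.42) = 0.72
  ((q | ~q) -> (((q -> q) & q) -> ~p)): min(1, 1 − 0.7 + 0.72) = 1
  (((q | ~q) -> (((q -> q) & q) -> ~p)) -> p): min(1, 1 − 1 + 0.58) = 0.58
  ~(((q | ~q) -> (((q -> q) & q) -> ~p)) -> p): Łukasiewicz ¬ gives 1 − 0.58 = 0.42
  Łukasiewicz value = 0.42
Difference: 0 − 0.42 = -0.42

-0.42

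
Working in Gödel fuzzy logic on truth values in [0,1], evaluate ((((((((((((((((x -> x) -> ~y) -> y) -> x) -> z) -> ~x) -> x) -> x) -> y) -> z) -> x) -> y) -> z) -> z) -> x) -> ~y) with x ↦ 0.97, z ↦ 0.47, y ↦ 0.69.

0.00

(x -> x): 0.97 ≤ 0.97, so result = 1
~y: Gödel ¬ of 0.69 = 0 (operand ≠ 0)
((x -> x) -> ~y): 1 > 0, so result = 0
(((x -> x) -> ~y) -> y): 0 ≤ 0.69, so result = 1
((((x -> x) -> ~y) -> y) -> x): 1 > 0.97, so result = 0.97
(((((x -> x) -> ~y) -> y) -> x) -> z): 0.97 > 0.47, so result = 0.47
~x: Gödel ¬ of 0.97 = 0 (operand ≠ 0)
((((((x -> x) -> ~y) -> y) -> x) -> z) -> ~x): 0.47 > 0, so result = 0
(((((((x -> x) -> ~y) -> y) -> x) -> z) -> ~x) -> x): 0 ≤ 0.97, so result = 1
((((((((x -> x) -> ~y) -> y) -> x) -> z) -> ~x) -> x) -> x): 1 > 0.97, so result = 0.97
(((((((((x -> x) -> ~y) -> y) -> x) -> z) -> ~x) -> x) -> x) -> y): 0.97 > 0.69, so result = 0.69
((((((((((x -> x) -> ~y) -> y) -> x) -> z) -> ~x) -> x) -> x) -> y) -> z): 0.69 > 0.47, so result = 0.47
(((((((((((x -> x) -> ~y) -> y) -> x) -> z) -> ~x) -> x) -> x) -> y) -> z) -> x): 0.47 ≤ 0.97, so result = 1
((((((((((((x -> x) -> ~y) -> y) -> x) -> z) -> ~x) -> x) -> x) -> y) -> z) -> x) -> y): 1 > 0.69, so result = 0.69
(((((((((((((x -> x) -> ~y) -> y) -> x) -> z) -> ~x) -> x) -> x) -> y) -> z) -> x) -> y) -> z): 0.69 > 0.47, so result = 0.47
((((((((((((((x -> x) -> ~y) -> y) -> x) -> z) -> ~x) -> x) -> x) -> y) -> z) -> x) -> y) -> z) -> z): 0.47 ≤ 0.47, so result = 1
(((((((((((((((x -> x) -> ~y) -> y) -> x) -> z) -> ~x) -> x) -> x) -> y) -> z) -> x) -> y) -> z) -> z) -> x): 1 > 0.97, so result = 0.97
~y: Gödel ¬ of 0.69 = 0 (operand ≠ 0)
((((((((((((((((x -> x) -> ~y) -> y) -> x) -> z) -> ~x) -> x) -> x) -> y) -> z) -> x) -> y) -> z) -> z) -> x) -> ~y): 0.97 > 0, so result = 0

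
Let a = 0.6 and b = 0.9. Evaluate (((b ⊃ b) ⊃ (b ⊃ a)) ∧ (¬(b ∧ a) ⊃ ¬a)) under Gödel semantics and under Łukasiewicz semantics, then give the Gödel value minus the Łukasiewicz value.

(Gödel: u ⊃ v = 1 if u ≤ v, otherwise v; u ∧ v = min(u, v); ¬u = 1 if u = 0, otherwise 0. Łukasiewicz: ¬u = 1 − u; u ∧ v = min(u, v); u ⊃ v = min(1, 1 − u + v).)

Gödel evaluation:
  (b ⊃ b): 0.9 ≤ 0.9, so result = 1
  (b ⊃ a): 0.9 > 0.6, so result = 0.6
  ((b ⊃ b) ⊃ (b ⊃ a)): 1 > 0.6, so result = 0.6
  (b ∧ a) = min(0.9, 0.6) = 0.6
  ¬(b ∧ a): Gödel ¬ of 0.6 = 0 (operand ≠ 0)
  ¬a: Gödel ¬ of 0.6 = 0 (operand ≠ 0)
  (¬(b ∧ a) ⊃ ¬a): 0 ≤ 0, so result = 1
  (((b ⊃ b) ⊃ (b ⊃ a)) ∧ (¬(b ∧ a) ⊃ ¬a)) = min(0.6, 1) = 0.6
  Gödel value = 0.6
Łukasiewicz evaluation:
  (b ⊃ b): min(1, 1 − 0.9 + 0.9) = 1
  (b ⊃ a): min(1, 1 − 0.9 + 0.6) = 0.7
  ((b ⊃ b) ⊃ (b ⊃ a)): min(1, 1 − 1 + 0.7) = 0.7
  (b ∧ a) = min(0.9, 0.6) = 0.6
  ¬(b ∧ a): Łukasiewicz ¬ gives 1 − 0.6 = 0.4
  ¬a: Łukasiewicz ¬ gives 1 − 0.6 = 0.4
  (¬(b ∧ a) ⊃ ¬a): min(1, 1 − 0.4 + 0.4) = 1
  (((b ⊃ b) ⊃ (b ⊃ a)) ∧ (¬(b ∧ a) ⊃ ¬a)) = min(0.7, 1) = 0.7
  Łukasiewicz value = 0.7
Difference: 0.6 − 0.7 = -0.10

-0.10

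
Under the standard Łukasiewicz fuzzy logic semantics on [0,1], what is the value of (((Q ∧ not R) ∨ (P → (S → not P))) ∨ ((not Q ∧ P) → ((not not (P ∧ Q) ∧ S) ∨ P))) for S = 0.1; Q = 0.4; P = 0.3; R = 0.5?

not R: Łukasiewicz ¬ gives 1 − 0.5 = 0.5
(Q ∧ not R) = min(0.4, 0.5) = 0.4
not P: Łukasiewicz ¬ gives 1 − 0.3 = 0.7
(S → not P): min(1, 1 − 0.1 + 0.7) = 1
(P → (S → not P)): min(1, 1 − 0.3 + 1) = 1
((Q ∧ not R) ∨ (P → (S → not P))) = max(0.4, 1) = 1
not Q: Łukasiewicz ¬ gives 1 − 0.4 = 0.6
(not Q ∧ P) = min(0.6, 0.3) = 0.3
(P ∧ Q) = min(0.3, 0.4) = 0.3
not (P ∧ Q): Łukasiewicz ¬ gives 1 − 0.3 = 0.7
not not (P ∧ Q): Łukasiewicz ¬ gives 1 − 0.7 = 0.3
(not not (P ∧ Q) ∧ S) = min(0.3, 0.1) = 0.1
((not not (P ∧ Q) ∧ S) ∨ P) = max(0.1, 0.3) = 0.3
((not Q ∧ P) → ((not not (P ∧ Q) ∧ S) ∨ P)): min(1, 1 − 0.3 + 0.3) = 1
(((Q ∧ not R) ∨ (P → (S → not P))) ∨ ((not Q ∧ P) → ((not not (P ∧ Q) ∧ S) ∨ P))) = max(1, 1) = 1

1.00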